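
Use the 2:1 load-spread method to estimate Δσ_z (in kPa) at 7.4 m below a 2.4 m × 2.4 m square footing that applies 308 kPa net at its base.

By the 2:1 method the load spreads at 1 horizontal : 2 vertical, so at depth z the loaded area has grown by z in each plan dimension:
Δσ = qBL/((B+z)(L+z)) = 308×2.4×2.4/((2.4+7.4)(2.4+7.4)) = 18.472 kPa

Δσ_z ≈ 18.5 kPa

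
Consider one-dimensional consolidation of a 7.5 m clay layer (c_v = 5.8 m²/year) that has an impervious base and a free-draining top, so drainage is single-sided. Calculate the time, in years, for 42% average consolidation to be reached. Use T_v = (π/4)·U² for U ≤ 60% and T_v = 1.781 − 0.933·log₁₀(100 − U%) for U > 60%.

t ≈ 1.34 years

Drainage path length: H_d = H = 7.5 m (single drainage).
U ≤ 60%: T_v = (π/4)·U² = (π/4)×0.42² = 0.13854.
t = T_v·H_d²/c_v = 0.13854×7.5²/5.8 = 1.344 years.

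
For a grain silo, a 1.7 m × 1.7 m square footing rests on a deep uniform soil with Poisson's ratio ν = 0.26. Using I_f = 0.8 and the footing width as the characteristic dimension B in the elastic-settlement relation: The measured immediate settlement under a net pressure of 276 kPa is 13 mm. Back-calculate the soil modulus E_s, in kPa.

S_e = q·B·(1−ν²)/E_s · I_f  ⇒  E_s = q·B·(1−ν²)·I_f / S_e.
E_s = 276 × 1.7 × 0.9324 × 0.8 / 0.013 = 26920 kPa

E_s ≈ 26900 kPa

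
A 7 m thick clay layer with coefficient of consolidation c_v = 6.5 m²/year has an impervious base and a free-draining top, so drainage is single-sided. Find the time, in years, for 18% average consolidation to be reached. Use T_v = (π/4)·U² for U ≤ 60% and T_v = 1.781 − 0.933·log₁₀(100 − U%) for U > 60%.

Drainage path length: H_d = H = 7 m (single drainage).
U ≤ 60%: T_v = (π/4)·U² = (π/4)×0.18² = 0.025447.
t = T_v·H_d²/c_v = 0.025447×7²/6.5 = 0.1918 years.

t ≈ 0.192 years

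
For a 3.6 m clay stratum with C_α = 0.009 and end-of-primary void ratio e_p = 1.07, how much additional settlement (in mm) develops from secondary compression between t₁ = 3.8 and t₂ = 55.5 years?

S_s ≈ 18.2 mm

Secondary compression: S_s = C_α·H/(1+e_p)·log₁₀(t₂/t₁)
S_s = 0.009×3.6/(1+1.07)×log₁₀(55.5/3.8)
    = 0.01565 × 1.165 = 0.01823 m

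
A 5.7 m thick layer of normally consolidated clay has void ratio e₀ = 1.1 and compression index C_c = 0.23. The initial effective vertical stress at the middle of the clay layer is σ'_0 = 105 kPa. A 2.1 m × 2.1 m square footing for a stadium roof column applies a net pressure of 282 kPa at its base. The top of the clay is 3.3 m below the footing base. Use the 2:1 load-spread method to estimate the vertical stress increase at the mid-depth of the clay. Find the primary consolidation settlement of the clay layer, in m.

S_c ≈ 0.0435 m

Mid-depth of clay below the footing base: z = 3.3 + 5.7/2 = 6.15 m.
Stress increase at mid-clay by the 2:1 spreading method:
Δσ = qBL/((B+z)(L+z)) = 282×2.1×2.1/((2.1+6.15)(2.1+6.15)) = 18.272 kPa
Final effective stress: σ'_f = σ'_0 + Δσ = 105 + 18.272 = 123.27 kPa.
Normally consolidated clay, so the full stress increment lies on the virgin compression line:
S_c = C_c·H/(1+e₀)·log₁₀(σ'_f/σ'_0) = 0.23×5.7/(1+1.1)×log₁₀(123.27/105)
    = 0.62429 × 0.069668 = 0.04349 m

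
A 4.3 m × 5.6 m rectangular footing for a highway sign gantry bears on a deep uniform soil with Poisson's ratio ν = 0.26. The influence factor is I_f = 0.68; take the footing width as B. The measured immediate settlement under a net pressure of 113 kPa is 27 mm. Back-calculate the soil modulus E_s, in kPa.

S_e = q·B·(1−ν²)/E_s · I_f  ⇒  E_s = q·B·(1−ν²)·I_f / S_e.
E_s = 113 × 4.3 × 0.9324 × 0.68 / 0.027 = 11410 kPa

E_s ≈ 11400 kPa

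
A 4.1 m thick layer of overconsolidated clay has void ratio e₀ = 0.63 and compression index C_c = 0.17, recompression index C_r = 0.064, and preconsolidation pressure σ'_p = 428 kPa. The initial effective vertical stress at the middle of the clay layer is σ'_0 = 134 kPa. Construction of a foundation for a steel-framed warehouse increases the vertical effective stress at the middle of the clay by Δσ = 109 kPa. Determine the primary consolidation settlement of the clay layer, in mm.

S_c ≈ 41.6 mm

Final effective stress: σ'_f = 134 + 109 = 243 kPa.
σ'_f = 243 ≤ σ'_p = 428 kPa, so the clay remains overconsolidated and only the recompression index applies:
S_c = C_r·H/(1+e₀)·log₁₀(σ'_f/σ'_0) = 0.064×4.1/1.63×log₁₀(243/134)
    = 0.16098 × 0.2585 = 0.04161 m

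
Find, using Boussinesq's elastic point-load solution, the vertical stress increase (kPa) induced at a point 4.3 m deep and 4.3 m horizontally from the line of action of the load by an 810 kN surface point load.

Δσ_z ≈ 3.7 kPa

Boussinesq vertical stress below a point load on an elastic half-space:
Δσ_z = 3P/(2πz²) · [1 + (r/z)²]^(−5/2)
r/z = 4.3/4.3 = 1; [1+(r/z)²]^(−5/2) = 0.17678.
Δσ_z = 3×810/(2π×4.3²) × 0.17678 = 20.917 × 0.17678 = 3.698 kPa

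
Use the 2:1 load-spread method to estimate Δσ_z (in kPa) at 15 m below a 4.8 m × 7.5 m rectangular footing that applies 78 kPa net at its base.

By the 2:1 method the load spreads at 1 horizontal : 2 vertical, so at depth z the loaded area has grown by z in each plan dimension:
Δσ = qBL/((B+z)(L+z)) = 78×4.8×7.5/((4.8+15)(7.5+15)) = 6.303 kPa

Δσ_z ≈ 6.3 kPa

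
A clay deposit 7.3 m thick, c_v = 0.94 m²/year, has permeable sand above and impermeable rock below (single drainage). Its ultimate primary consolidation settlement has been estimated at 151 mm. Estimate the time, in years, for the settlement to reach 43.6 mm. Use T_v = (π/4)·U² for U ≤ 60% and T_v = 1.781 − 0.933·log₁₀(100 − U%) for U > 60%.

Drainage path length: H_d = H = 7.3 m (single drainage).
U = S(t)/S_ult = 43.6/151 = 0.2887.
U ≤ 60%: T_v = (π/4)·U² = (π/4)×0.28874² = 0.06548.
t = T_v·H_d²/c_v = 0.06548×7.3²/0.94 = 3.712 years.

t ≈ 3.71 years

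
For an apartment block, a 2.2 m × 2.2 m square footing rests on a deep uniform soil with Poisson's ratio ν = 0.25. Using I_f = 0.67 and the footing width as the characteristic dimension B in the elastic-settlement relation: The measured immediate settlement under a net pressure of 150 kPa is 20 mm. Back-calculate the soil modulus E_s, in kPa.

S_e = q·B·(1−ν²)/E_s · I_f  ⇒  E_s = q·B·(1−ν²)·I_f / S_e.
E_s = 150 × 2.2 × 0.9375 × 0.67 / 0.02 = 10360 kPa

E_s ≈ 10400 kPa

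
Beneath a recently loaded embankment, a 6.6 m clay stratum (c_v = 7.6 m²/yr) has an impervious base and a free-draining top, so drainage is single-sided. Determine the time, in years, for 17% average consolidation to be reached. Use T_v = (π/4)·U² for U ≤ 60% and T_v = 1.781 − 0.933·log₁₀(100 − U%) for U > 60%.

Drainage path length: H_d = H = 6.6 m (single drainage).
U ≤ 60%: T_v = (π/4)·U² = (π/4)×0.17² = 0.022698.
t = T_v·H_d²/c_v = 0.022698×6.6²/7.6 = 0.1301 years.

t ≈ 0.13 years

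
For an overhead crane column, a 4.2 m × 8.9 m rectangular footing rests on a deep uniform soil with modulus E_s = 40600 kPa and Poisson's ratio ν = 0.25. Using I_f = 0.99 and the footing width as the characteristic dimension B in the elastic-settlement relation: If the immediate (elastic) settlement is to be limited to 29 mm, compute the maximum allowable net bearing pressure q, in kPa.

S_e = q·B·(1−ν²)/E_s · I_f  ⇒  q = S_e·E_s / (B·(1−ν²)·I_f).
q = 0.029 × 40600 / (4.2 × 0.9375 × 0.99) = 302 kPa

q ≈ 302 kPa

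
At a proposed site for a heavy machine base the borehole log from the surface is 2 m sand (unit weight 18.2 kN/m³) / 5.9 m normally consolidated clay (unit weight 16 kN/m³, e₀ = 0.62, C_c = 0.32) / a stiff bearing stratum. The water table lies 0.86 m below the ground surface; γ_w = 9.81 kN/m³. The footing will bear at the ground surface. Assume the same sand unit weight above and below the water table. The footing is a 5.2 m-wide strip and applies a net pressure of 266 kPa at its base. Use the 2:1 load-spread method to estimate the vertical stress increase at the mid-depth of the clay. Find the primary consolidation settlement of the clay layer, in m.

Mid-depth of clay below the ground surface: z = 2 + 5.9/2 = 4.95 m.
Total vertical stress at mid-clay: σ_v = 18.2×2 + 16×2.95 = 83.6 kPa.
Pore pressure: u = 9.81×(4.95 − 0.86) = 40.123 kPa.
Initial effective stress: σ'_0 = σ_v − u = 83.6 − 40.123 = 43.477 kPa.
Stress increase at mid-clay by the 2:1 spreading method:
Δσ = qB/(B+z) = 266×5.2/(5.2+4.95) = 136.28 kPa
Final effective stress: σ'_f = σ'_0 + Δσ = 43.477 + 136.28 = 179.76 kPa.
Normally consolidated clay, so the full stress increment lies on the virgin compression line:
S_c = C_c·H/(1+e₀)·log₁₀(σ'_f/σ'_0) = 0.32×5.9/(1+0.62)×log₁₀(179.76/43.477)
    = 1.1654 × 0.61643 = 0.7184 m

S_c ≈ 0.718 m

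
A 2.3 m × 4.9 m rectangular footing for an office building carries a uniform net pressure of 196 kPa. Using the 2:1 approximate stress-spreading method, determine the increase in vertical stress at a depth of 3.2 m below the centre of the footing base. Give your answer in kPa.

By the 2:1 method the load spreads at 1 horizontal : 2 vertical, so at depth z the loaded area has grown by z in each plan dimension:
Δσ = qBL/((B+z)(L+z)) = 196×2.3×4.9/((2.3+3.2)(4.9+3.2)) = 49.583 kPa

Δσ_z ≈ 49.6 kPa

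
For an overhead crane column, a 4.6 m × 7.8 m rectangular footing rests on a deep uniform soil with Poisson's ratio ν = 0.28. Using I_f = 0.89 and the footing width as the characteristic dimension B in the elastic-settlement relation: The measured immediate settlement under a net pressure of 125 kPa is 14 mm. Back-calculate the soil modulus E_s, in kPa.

E_s ≈ 33700 kPa

S_e = q·B·(1−ν²)/E_s · I_f  ⇒  E_s = q·B·(1−ν²)·I_f / S_e.
E_s = 125 × 4.6 × 0.9216 × 0.89 / 0.014 = 33690 kPa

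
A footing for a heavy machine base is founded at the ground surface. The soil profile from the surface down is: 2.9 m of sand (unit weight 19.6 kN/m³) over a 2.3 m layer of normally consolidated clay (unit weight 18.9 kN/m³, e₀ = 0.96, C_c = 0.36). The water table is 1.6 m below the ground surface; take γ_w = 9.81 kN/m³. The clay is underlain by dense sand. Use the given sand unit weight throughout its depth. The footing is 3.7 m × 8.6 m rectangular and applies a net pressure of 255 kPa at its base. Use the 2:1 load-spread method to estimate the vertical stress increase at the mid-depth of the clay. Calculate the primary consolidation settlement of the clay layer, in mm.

Mid-depth of clay below the ground surface: z = 2.9 + 2.3/2 = 4.05 m.
Total vertical stress at mid-clay: σ_v = 19.6×2.9 + 18.9×1.15 = 78.575 kPa.
Pore pressure: u = 9.81×(4.05 − 1.6) = 24.035 kPa.
Initial effective stress: σ'_0 = σ_v − u = 78.575 − 24.035 = 54.54 kPa.
Stress increase at mid-clay by the 2:1 spreading method:
Δσ = qBL/((B+z)(L+z)) = 255×3.7×8.6/((3.7+4.05)(8.6+4.05)) = 82.765 kPa
Final effective stress: σ'_f = σ'_0 + Δσ = 54.54 + 82.765 = 137.31 kPa.
Normally consolidated clay, so the full stress increment lies on the virgin compression line:
S_c = C_c·H/(1+e₀)·log₁₀(σ'_f/σ'_0) = 0.36×2.3/(1+0.96)×log₁₀(137.31/54.54)
    = 0.42245 × 0.40099 = 0.1694 m

S_c ≈ 169 mm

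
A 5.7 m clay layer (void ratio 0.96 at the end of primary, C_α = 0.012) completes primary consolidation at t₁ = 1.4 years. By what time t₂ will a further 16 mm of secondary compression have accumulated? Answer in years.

t₂ ≈ 4.02 years

S_s = C_α·H/(1+e_p)·log₁₀(t₂/t₁) ⇒ log₁₀(t₂/t₁) = S_s·(1+e_p)/(C_α·H).
log₁₀(t₂/t₁) = 0.016 × (1+0.96) / (0.012×5.7) = 0.4585
t₂ = t₁ × 10^0.4585 = 1.4 × 2.874 = 4.024 years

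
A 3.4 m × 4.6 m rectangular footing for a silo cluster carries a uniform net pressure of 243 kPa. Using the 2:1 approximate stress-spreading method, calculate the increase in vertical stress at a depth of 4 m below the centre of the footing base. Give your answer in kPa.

By the 2:1 method the load spreads at 1 horizontal : 2 vertical, so at depth z the loaded area has grown by z in each plan dimension:
Δσ = qBL/((B+z)(L+z)) = 243×3.4×4.6/((3.4+4)(4.6+4)) = 59.719 kPa

Δσ_z ≈ 59.7 kPa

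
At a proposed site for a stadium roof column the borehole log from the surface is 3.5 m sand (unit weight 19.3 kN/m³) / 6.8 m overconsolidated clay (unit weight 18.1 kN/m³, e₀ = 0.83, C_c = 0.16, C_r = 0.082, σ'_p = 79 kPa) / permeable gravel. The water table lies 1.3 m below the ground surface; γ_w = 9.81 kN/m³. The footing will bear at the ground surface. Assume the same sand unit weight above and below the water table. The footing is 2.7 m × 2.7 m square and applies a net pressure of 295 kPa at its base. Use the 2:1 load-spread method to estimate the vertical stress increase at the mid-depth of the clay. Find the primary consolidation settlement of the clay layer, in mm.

S_c ≈ 62.7 mm

Mid-depth of clay below the ground surface: z = 3.5 + 6.8/2 = 6.9 m.
Total vertical stress at mid-clay: σ_v = 19.3×3.5 + 18.1×3.4 = 129.09 kPa.
Pore pressure: u = 9.81×(6.9 − 1.3) = 54.936 kPa.
Initial effective stress: σ'_0 = σ_v − u = 129.09 − 54.936 = 74.154 kPa.
Stress increase at mid-clay by the 2:1 spreading method:
Δσ = qBL/((B+z)(L+z)) = 295×2.7×2.7/((2.7+6.9)(2.7+6.9)) = 23.335 kPa
Final effective stress: σ'_f = 74.154 + 23.335 = 97.489 kPa.
σ'_f = 97.489 > σ'_p = 79 kPa, so the stress path crosses the preconsolidation pressure — recompression up to σ'_p, then virgin compression beyond:
S_c = H/(1+e₀)·[C_r·log₁₀(σ'_p/σ'_0) + C_c·log₁₀(σ'_f/σ'_p)]
    = 6.8/1.83 × [0.082×log₁₀(79/74.154) + 0.16×log₁₀(97.489/79)]
    = 3.7158 × [0.0022544 + 0.014613] = 0.06268 m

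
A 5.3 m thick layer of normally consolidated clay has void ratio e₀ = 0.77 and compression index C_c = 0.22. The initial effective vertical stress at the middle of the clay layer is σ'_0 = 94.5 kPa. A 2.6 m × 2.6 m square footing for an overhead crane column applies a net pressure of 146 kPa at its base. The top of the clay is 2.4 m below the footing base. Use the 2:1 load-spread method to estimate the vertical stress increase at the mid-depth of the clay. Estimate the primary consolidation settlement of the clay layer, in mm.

S_c ≈ 47 mm

Mid-depth of clay below the footing base: z = 2.4 + 5.3/2 = 5.05 m.
Stress increase at mid-clay by the 2:1 spreading method:
Δσ = qBL/((B+z)(L+z)) = 146×2.6×2.6/((2.6+5.05)(2.6+5.05)) = 16.865 kPa
Final effective stress: σ'_f = σ'_0 + Δσ = 94.5 + 16.865 = 111.36 kPa.
Normally consolidated clay, so the full stress increment lies on the virgin compression line:
S_c = C_c·H/(1+e₀)·log₁₀(σ'_f/σ'_0) = 0.22×5.3/(1+0.77)×log₁₀(111.36/94.5)
    = 0.65876 × 0.071297 = 0.04697 m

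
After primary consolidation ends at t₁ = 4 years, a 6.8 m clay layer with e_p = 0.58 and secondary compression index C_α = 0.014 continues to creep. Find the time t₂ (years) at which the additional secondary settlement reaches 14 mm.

S_s = C_α·H/(1+e_p)·log₁₀(t₂/t₁) ⇒ log₁₀(t₂/t₁) = S_s·(1+e_p)/(C_α·H).
log₁₀(t₂/t₁) = 0.014 × (1+0.58) / (0.014×6.8) = 0.2324
t₂ = t₁ × 10^0.2324 = 4 × 1.707 = 6.83 years

t₂ ≈ 6.83 years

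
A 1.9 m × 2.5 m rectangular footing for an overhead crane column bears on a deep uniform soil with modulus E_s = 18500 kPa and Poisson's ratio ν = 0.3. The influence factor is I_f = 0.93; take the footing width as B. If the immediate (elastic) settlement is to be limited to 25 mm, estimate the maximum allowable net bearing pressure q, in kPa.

q ≈ 288 kPa

S_e = q·B·(1−ν²)/E_s · I_f  ⇒  q = S_e·E_s / (B·(1−ν²)·I_f).
q = 0.025 × 18500 / (1.9 × 0.91 × 0.93) = 287.6 kPa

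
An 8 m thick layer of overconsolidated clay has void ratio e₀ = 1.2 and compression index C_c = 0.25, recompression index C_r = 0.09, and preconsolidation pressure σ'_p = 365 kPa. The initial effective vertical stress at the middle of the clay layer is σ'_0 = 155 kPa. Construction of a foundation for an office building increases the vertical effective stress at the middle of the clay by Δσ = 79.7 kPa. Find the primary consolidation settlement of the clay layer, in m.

S_c ≈ 0.059 m

Final effective stress: σ'_f = 155 + 79.7 = 234.7 kPa.
σ'_f = 234.7 ≤ σ'_p = 365 kPa, so the clay remains overconsolidated and only the recompression index applies:
S_c = C_r·H/(1+e₀)·log₁₀(σ'_f/σ'_0) = 0.09×8/2.2×log₁₀(234.7/155)
    = 0.32728 × 0.18018 = 0.05897 m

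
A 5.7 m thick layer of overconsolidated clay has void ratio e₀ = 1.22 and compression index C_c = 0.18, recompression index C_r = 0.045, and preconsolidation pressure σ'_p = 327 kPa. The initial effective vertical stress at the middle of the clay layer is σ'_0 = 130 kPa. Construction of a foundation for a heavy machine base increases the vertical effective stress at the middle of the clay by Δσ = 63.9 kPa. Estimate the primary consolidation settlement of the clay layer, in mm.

S_c ≈ 20.1 mm

Final effective stress: σ'_f = 130 + 63.9 = 193.9 kPa.
σ'_f = 193.9 ≤ σ'_p = 327 kPa, so the clay remains overconsolidated and only the recompression index applies:
S_c = C_r·H/(1+e₀)·log₁₀(σ'_f/σ'_0) = 0.045×5.7/2.22×log₁₀(193.9/130)
    = 0.11554 × 0.17363 = 0.02006 m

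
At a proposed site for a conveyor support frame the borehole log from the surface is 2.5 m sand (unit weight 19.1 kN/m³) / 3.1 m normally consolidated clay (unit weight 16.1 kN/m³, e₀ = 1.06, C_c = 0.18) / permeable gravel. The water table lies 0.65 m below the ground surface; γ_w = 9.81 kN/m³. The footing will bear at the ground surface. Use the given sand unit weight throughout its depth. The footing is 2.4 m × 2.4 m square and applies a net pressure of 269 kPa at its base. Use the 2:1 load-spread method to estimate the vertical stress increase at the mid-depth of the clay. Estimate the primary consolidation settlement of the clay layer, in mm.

Mid-depth of clay below the ground surface: z = 2.5 + 3.1/2 = 4.05 m.
Total vertical stress at mid-clay: σ_v = 19.1×2.5 + 16.1×1.55 = 72.705 kPa.
Pore pressure: u = 9.81×(4.05 − 0.65) = 33.354 kPa.
Initial effective stress: σ'_0 = σ_v − u = 72.705 − 33.354 = 39.351 kPa.
Stress increase at mid-clay by the 2:1 spreading method:
Δσ = qBL/((B+z)(L+z)) = 269×2.4×2.4/((2.4+4.05)(2.4+4.05)) = 37.244 kPa
Final effective stress: σ'_f = σ'_0 + Δσ = 39.351 + 37.244 = 76.595 kPa.
Normally consolidated clay, so the full stress increment lies on the virgin compression line:
S_c = C_c·H/(1+e₀)·log₁₀(σ'_f/σ'_0) = 0.18×3.1/(1+1.06)×log₁₀(76.595/39.351)
    = 0.27087 × 0.28924 = 0.07835 m

S_c ≈ 78.3 mm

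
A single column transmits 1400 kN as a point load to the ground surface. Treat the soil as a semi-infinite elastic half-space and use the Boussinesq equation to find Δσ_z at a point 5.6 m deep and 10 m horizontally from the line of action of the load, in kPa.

Δσ_z ≈ 0.594 kPa

Boussinesq vertical stress below a point load on an elastic half-space:
Δσ_z = 3P/(2πz²) · [1 + (r/z)²]^(−5/2)
r/z = 10/5.6 = 1.7857; [1+(r/z)²]^(−5/2) = 0.027847.
Δσ_z = 3×1400/(2π×5.6²) × 0.027847 = 21.315 × 0.027847 = 0.5936 kPa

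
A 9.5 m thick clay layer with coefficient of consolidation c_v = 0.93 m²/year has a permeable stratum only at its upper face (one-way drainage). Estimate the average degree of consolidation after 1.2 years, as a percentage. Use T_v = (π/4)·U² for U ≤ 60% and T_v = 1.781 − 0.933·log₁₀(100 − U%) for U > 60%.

U ≈ 12.5 %

Drainage path length: H_d = H = 9.5 m (single drainage).
T_v = c_v·t/H_d² = 0.93×1.2/9.5² = 0.012366.
T_v = 0.012366 corresponds to the U ≤ 60% branch:
U = √(4T_v/π) = 0.1255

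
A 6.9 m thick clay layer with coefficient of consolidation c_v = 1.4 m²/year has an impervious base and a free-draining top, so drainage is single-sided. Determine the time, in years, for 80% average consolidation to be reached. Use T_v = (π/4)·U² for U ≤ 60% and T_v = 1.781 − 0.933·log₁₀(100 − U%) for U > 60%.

t ≈ 19.3 years

Drainage path length: H_d = H = 6.9 m (single drainage).
U > 60%: T_v = 1.781 − 0.933·log₁₀(100 − 80) = 0.56714.
t = T_v·H_d²/c_v = 0.56714×6.9²/1.4 = 19.29 years.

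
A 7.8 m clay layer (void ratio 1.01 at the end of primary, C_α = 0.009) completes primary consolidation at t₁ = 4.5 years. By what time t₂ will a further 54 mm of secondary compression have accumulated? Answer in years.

t₂ ≈ 158 years

S_s = C_α·H/(1+e_p)·log₁₀(t₂/t₁) ⇒ log₁₀(t₂/t₁) = S_s·(1+e_p)/(C_α·H).
log₁₀(t₂/t₁) = 0.054 × (1+1.01) / (0.009×7.8) = 1.546
t₂ = t₁ × 10^1.546 = 4.5 × 35.17 = 158.3 years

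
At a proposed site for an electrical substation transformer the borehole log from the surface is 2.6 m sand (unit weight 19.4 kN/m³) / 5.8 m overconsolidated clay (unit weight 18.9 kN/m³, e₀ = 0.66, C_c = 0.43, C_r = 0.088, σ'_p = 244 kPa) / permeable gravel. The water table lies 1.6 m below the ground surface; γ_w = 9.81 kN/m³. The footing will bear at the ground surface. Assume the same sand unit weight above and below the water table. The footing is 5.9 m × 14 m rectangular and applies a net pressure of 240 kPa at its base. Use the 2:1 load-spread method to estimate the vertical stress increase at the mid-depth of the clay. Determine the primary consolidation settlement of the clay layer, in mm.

S_c ≈ 113 mm

Mid-depth of clay below the ground surface: z = 2.6 + 5.8/2 = 5.5 m.
Total vertical stress at mid-clay: σ_v = 19.4×2.6 + 18.9×2.9 = 105.25 kPa.
Pore pressure: u = 9.81×(5.5 − 1.6) = 38.259 kPa.
Initial effective stress: σ'_0 = σ_v − u = 105.25 − 38.259 = 66.991 kPa.
Stress increase at mid-clay by the 2:1 spreading method:
Δσ = qBL/((B+z)(L+z)) = 240×5.9×14/((5.9+5.5)(14+5.5)) = 89.177 kPa
Final effective stress: σ'_f = 66.991 + 89.177 = 156.17 kPa.
σ'_f = 156.17 ≤ σ'_p = 244 kPa, so the clay remains overconsolidated and only the recompression index applies:
S_c = C_r·H/(1+e₀)·log₁₀(σ'_f/σ'_0) = 0.088×5.8/1.66×log₁₀(156.17/66.991)
    = 0.30747 × 0.36758 = 0.113 m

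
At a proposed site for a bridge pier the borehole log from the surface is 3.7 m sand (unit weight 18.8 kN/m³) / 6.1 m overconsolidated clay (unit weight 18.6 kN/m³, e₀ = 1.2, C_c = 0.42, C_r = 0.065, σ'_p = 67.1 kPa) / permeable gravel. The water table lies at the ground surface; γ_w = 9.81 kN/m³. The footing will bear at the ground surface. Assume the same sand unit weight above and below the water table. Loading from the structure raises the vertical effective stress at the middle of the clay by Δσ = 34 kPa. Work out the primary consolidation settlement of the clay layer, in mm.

S_c ≈ 180 mm

Mid-depth of clay below the ground surface: z = 3.7 + 6.1/2 = 6.75 m.
Total vertical stress at mid-clay: σ_v = 18.8×3.7 + 18.6×3.05 = 126.29 kPa.
Pore pressure: u = 9.81×(6.75 − 0) = 66.218 kPa.
Initial effective stress: σ'_0 = σ_v − u = 126.29 − 66.218 = 60.072 kPa.
Final effective stress: σ'_f = 60.072 + 34 = 94.072 kPa.
σ'_f = 94.072 > σ'_p = 67.1 kPa, so the stress path crosses the preconsolidation pressure — recompression up to σ'_p, then virgin compression beyond:
S_c = H/(1+e₀)·[C_r·log₁₀(σ'_p/σ'_0) + C_c·log₁₀(σ'_f/σ'_p)]
    = 6.1/2.2 × [0.065×log₁₀(67.1/60.072) + 0.42×log₁₀(94.072/67.1)]
    = 2.7727 × [0.0031233 + 0.06163] = 0.1795 m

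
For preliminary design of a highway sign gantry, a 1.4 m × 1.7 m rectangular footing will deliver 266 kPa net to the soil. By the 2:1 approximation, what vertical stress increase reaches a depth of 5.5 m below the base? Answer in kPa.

Δσ_z ≈ 12.7 kPa

By the 2:1 method the load spreads at 1 horizontal : 2 vertical, so at depth z the loaded area has grown by z in each plan dimension:
Δσ = qBL/((B+z)(L+z)) = 266×1.4×1.7/((1.4+5.5)(1.7+5.5)) = 12.743 kPa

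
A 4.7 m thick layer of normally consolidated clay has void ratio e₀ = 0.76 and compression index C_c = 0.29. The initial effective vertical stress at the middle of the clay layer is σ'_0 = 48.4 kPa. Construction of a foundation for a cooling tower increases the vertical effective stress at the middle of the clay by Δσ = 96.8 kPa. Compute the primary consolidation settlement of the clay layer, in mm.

Final effective stress: σ'_f = σ'_0 + Δσ = 48.4 + 96.8 = 145.2 kPa.
Normally consolidated clay, so the full stress increment lies on the virgin compression line:
S_c = C_c·H/(1+e₀)·log₁₀(σ'_f/σ'_0) = 0.29×4.7/(1+0.76)×log₁₀(145.2/48.4)
    = 0.77443 × 0.47712 = 0.3695 m

S_c ≈ 369 mm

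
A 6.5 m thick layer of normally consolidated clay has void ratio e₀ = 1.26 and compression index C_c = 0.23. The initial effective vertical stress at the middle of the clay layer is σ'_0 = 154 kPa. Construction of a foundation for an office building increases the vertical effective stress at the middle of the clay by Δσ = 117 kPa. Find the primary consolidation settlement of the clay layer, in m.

Final effective stress: σ'_f = σ'_0 + Δσ = 154 + 117 = 271 kPa.
Normally consolidated clay, so the full stress increment lies on the virgin compression line:
S_c = C_c·H/(1+e₀)·log₁₀(σ'_f/σ'_0) = 0.23×6.5/(1+1.26)×log₁₀(271/154)
    = 0.6615 × 0.24545 = 0.1624 m

S_c ≈ 0.162 m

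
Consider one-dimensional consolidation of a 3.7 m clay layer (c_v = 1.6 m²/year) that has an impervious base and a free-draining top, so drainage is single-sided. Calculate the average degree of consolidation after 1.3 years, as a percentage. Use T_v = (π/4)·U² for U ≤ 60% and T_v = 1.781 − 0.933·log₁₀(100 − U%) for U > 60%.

Drainage path length: H_d = H = 3.7 m (single drainage).
T_v = c_v·t/H_d² = 1.6×1.3/3.7² = 0.15194.
T_v = 0.15194 corresponds to the U ≤ 60% branch:
U = √(4T_v/π) = 0.4398

U ≈ 44 %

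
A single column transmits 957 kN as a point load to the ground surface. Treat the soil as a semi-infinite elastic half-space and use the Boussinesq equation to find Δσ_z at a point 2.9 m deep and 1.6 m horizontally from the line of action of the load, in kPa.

Δσ_z ≈ 28 kPa

Boussinesq vertical stress below a point load on an elastic half-space:
Δσ_z = 3P/(2πz²) · [1 + (r/z)²]^(−5/2)
r/z = 1.6/2.9 = 0.55172; [1+(r/z)²]^(−5/2) = 0.5146.
Δσ_z = 3×957/(2π×2.9²) × 0.5146 = 54.332 × 0.5146 = 27.96 kPa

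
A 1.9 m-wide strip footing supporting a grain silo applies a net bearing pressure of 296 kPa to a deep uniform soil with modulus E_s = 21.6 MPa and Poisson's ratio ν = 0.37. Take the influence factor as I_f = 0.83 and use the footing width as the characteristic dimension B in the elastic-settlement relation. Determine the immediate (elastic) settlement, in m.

Immediate (elastic) settlement: S_e = q·B·(1−ν²)/E_s · I_f.
E_s = 21.6 MPa = 21600 kPa.
S_e = 296 × 1.9 × (1 − 0.37²) / 21600 × 0.83
    = 296 × 1.9 × 0.8631 / 21600 × 0.83
    = 0.01865 m

S_e ≈ 0.0187 m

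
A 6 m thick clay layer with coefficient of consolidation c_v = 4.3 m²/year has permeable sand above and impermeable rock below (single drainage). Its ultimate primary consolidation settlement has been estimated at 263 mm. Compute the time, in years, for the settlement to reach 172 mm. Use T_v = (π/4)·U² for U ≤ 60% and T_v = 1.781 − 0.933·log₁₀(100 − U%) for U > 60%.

t ≈ 2.89 years

Drainage path length: H_d = H = 6 m (single drainage).
U = S(t)/S_ult = 172/263 = 0.654.
U > 60%: T_v = 1.781 − 0.933·log₁₀(100 − 65.399) = 0.34503.
t = T_v·H_d²/c_v = 0.34503×6²/4.3 = 2.889 years.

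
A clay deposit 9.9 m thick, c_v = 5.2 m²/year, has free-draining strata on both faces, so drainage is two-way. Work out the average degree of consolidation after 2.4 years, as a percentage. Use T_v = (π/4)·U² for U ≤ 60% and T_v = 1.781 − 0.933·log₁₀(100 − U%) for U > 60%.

Drainage path length: H_d = H/2 = 4.95 m (double drainage).
T_v = c_v·t/H_d² = 5.2×2.4/4.95² = 0.50934.
T_v = 0.50934 corresponds to the U > 60% branch:
U = 1 − 10^((1.781 − T_v)/0.933)/100 = 0.7693

U ≈ 76.9 %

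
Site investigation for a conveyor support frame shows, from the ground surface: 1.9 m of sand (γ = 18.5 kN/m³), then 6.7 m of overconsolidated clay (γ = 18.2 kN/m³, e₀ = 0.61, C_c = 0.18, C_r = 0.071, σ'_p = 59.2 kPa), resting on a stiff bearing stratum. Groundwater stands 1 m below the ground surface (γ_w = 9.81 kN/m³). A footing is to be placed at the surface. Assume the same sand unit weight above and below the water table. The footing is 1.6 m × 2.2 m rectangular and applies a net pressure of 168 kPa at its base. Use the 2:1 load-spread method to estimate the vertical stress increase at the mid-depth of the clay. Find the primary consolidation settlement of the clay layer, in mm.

S_c ≈ 46.2 mm

Mid-depth of clay below the ground surface: z = 1.9 + 6.7/2 = 5.25 m.
Total vertical stress at mid-clay: σ_v = 18.5×1.9 + 18.2×3.35 = 96.12 kPa.
Pore pressure: u = 9.81×(5.25 − 1) = 41.693 kPa.
Initial effective stress: σ'_0 = σ_v − u = 96.12 − 41.693 = 54.427 kPa.
Stress increase at mid-clay by the 2:1 spreading method:
Δσ = qBL/((B+z)(L+z)) = 168×1.6×2.2/((1.6+5.25)(2.2+5.25)) = 11.588 kPa
Final effective stress: σ'_f = 54.427 + 11.588 = 66.015 kPa.
σ'_f = 66.015 > σ'_p = 59.2 kPa, so the stress path crosses the preconsolidation pressure — recompression up to σ'_p, then virgin compression beyond:
S_c = H/(1+e₀)·[C_r·log₁₀(σ'_p/σ'_0) + C_c·log₁₀(σ'_f/σ'_p)]
    = 6.7/1.61 × [0.071×log₁₀(59.2/54.427) + 0.18×log₁₀(66.015/59.2)]
    = 4.1615 × [0.002592 + 0.0085178] = 0.04623 m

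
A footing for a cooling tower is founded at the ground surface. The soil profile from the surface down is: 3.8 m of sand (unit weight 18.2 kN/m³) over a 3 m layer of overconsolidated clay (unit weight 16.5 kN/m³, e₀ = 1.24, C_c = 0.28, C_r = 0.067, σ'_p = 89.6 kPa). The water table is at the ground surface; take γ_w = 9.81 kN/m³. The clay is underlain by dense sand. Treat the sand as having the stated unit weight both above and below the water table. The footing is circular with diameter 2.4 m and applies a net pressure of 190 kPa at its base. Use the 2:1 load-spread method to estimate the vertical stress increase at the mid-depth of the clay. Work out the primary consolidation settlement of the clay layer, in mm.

Mid-depth of clay below the ground surface: z = 3.8 + 3/2 = 5.3 m.
Total vertical stress at mid-clay: σ_v = 18.2×3.8 + 16.5×1.5 = 93.91 kPa.
Pore pressure: u = 9.81×(5.3 − 0) = 51.993 kPa.
Initial effective stress: σ'_0 = σ_v − u = 93.91 − 51.993 = 41.917 kPa.
Stress increase at mid-clay by the 2:1 spreading method:
Δσ ≈ qD²/(D+z)² = 190×2.4²/(2.4+5.3)² = 18.458 kPa
Final effective stress: σ'_f = 41.917 + 18.458 = 60.375 kPa.
σ'_f = 60.375 ≤ σ'_p = 89.6 kPa, so the clay remains overconsolidated and only the recompression index applies:
S_c = C_r·H/(1+e₀)·log₁₀(σ'_f/σ'_0) = 0.067×3/2.24×log₁₀(60.375/41.917)
    = 0.089733 × 0.15847 = 0.01422 m

S_c ≈ 14.2 mm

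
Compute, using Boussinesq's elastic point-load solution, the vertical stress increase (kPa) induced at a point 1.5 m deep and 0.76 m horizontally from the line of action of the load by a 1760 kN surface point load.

Boussinesq vertical stress below a point load on an elastic half-space:
Δσ_z = 3P/(2πz²) · [1 + (r/z)²]^(−5/2)
r/z = 0.76/1.5 = 0.50667; [1+(r/z)²]^(−5/2) = 0.56482.
Δσ_z = 3×1760/(2π×1.5²) × 0.56482 = 373.48 × 0.56482 = 210.9 kPa

Δσ_z ≈ 211 kPa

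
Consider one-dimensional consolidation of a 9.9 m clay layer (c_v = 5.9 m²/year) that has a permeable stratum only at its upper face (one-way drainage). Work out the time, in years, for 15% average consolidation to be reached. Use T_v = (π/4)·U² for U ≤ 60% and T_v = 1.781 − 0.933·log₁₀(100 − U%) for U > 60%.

t ≈ 0.294 years

Drainage path length: H_d = H = 9.9 m (single drainage).
U ≤ 60%: T_v = (π/4)·U² = (π/4)×0.15² = 0.017671.
t = T_v·H_d²/c_v = 0.017671×9.9²/5.9 = 0.2935 years.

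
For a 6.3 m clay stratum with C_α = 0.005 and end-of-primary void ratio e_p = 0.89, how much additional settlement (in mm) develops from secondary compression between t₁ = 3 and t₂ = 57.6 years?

Secondary compression: S_s = C_α·H/(1+e_p)·log₁₀(t₂/t₁)
S_s = 0.005×6.3/(1+0.89)×log₁₀(57.6/3)
    = 0.01667 × 1.283 = 0.02139 m

S_s ≈ 21.4 mm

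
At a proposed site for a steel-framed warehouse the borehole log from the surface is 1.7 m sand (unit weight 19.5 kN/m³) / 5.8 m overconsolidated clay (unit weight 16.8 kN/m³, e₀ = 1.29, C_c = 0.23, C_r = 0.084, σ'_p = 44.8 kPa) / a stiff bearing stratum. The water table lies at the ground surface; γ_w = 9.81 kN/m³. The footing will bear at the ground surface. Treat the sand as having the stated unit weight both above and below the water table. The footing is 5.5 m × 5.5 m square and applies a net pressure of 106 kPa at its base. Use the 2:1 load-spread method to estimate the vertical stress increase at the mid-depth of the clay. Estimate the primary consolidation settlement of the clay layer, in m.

Mid-depth of clay below the ground surface: z = 1.7 + 5.8/2 = 4.6 m.
Total vertical stress at mid-clay: σ_v = 19.5×1.7 + 16.8×2.9 = 81.87 kPa.
Pore pressure: u = 9.81×(4.6 − 0) = 45.126 kPa.
Initial effective stress: σ'_0 = σ_v − u = 81.87 − 45.126 = 36.744 kPa.
Stress increase at mid-clay by the 2:1 spreading method:
Δσ = qBL/((B+z)(L+z)) = 106×5.5×5.5/((5.5+4.6)(5.5+4.6)) = 31.433 kPa
Final effective stress: σ'_f = 36.744 + 31.433 = 68.177 kPa.
σ'_f = 68.177 > σ'_p = 44.8 kPa, so the stress path crosses the preconsolidation pressure — recompression up to σ'_p, then virgin compression beyond:
S_c = H/(1+e₀)·[C_r·log₁₀(σ'_p/σ'_0) + C_c·log₁₀(σ'_f/σ'_p)]
    = 5.8/2.29 × [0.084×log₁₀(44.8/36.744) + 0.23×log₁₀(68.177/44.8)]
    = 2.5328 × [0.0072317 + 0.041943] = 0.1245 m

S_c ≈ 0.125 m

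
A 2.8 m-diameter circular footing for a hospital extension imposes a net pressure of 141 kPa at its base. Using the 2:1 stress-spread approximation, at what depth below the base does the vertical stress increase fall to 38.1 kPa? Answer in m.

z ≈ 2.59 m

2:1 spreading — at depth z the loaded area has grown by z in each plan dimension:
qD²/(D+z)² = Δσ_z ⇒ z = D(√(q/Δσ_z) − 1) = 2.8×(√(141/38.1) − 1) = 2.586 m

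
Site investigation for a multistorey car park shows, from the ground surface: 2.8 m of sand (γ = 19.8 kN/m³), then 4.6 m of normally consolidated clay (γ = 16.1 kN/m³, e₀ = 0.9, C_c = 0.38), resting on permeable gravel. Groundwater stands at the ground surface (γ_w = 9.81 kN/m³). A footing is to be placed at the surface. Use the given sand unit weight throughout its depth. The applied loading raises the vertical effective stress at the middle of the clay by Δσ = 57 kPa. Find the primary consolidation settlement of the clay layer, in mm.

S_c ≈ 340 mm

Mid-depth of clay below the ground surface: z = 2.8 + 4.6/2 = 5.1 m.
Total vertical stress at mid-clay: σ_v = 19.8×2.8 + 16.1×2.3 = 92.47 kPa.
Pore pressure: u = 9.81×(5.1 − 0) = 50.031 kPa.
Initial effective stress: σ'_0 = σ_v − u = 92.47 − 50.031 = 42.439 kPa.
Final effective stress: σ'_f = σ'_0 + Δσ = 42.439 + 57 = 99.439 kPa.
Normally consolidated clay, so the full stress increment lies on the virgin compression line:
S_c = C_c·H/(1+e₀)·log₁₀(σ'_f/σ'_0) = 0.38×4.6/(1+0.9)×log₁₀(99.439/42.439)
    = 0.92 × 0.36979 = 0.3402 m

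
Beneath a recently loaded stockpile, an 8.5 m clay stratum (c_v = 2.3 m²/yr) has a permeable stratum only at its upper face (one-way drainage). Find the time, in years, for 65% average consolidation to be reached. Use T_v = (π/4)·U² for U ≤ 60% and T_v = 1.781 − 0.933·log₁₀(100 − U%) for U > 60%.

Drainage path length: H_d = H = 8.5 m (single drainage).
U > 60%: T_v = 1.781 − 0.933·log₁₀(100 − 65) = 0.34038.
t = T_v·H_d²/c_v = 0.34038×8.5²/2.3 = 10.69 years.

t ≈ 10.7 years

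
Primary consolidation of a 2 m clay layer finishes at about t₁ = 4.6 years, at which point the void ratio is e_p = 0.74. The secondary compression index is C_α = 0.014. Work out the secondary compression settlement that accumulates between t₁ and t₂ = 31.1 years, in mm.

S_s ≈ 13.4 mm

Secondary compression: S_s = C_α·H/(1+e_p)·log₁₀(t₂/t₁)
S_s = 0.014×2/(1+0.74)×log₁₀(31.1/4.6)
    = 0.01609 × 0.83 = 0.01336 m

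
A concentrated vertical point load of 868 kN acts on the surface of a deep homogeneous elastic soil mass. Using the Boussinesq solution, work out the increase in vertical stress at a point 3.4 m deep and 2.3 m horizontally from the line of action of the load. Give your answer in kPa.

Δσ_z ≈ 14 kPa

Boussinesq vertical stress below a point load on an elastic half-space:
Δσ_z = 3P/(2πz²) · [1 + (r/z)²]^(−5/2)
r/z = 2.3/3.4 = 0.67647; [1+(r/z)²]^(−5/2) = 0.38985.
Δσ_z = 3×868/(2π×3.4²) × 0.38985 = 35.851 × 0.38985 = 13.98 kPa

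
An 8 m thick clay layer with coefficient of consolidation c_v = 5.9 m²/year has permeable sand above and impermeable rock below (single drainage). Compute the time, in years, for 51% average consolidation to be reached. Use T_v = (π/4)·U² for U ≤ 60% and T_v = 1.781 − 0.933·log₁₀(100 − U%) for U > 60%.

Drainage path length: H_d = H = 8 m (single drainage).
U ≤ 60%: T_v = (π/4)·U² = (π/4)×0.51² = 0.20428.
t = T_v·H_d²/c_v = 0.20428×8²/5.9 = 2.216 years.

t ≈ 2.22 years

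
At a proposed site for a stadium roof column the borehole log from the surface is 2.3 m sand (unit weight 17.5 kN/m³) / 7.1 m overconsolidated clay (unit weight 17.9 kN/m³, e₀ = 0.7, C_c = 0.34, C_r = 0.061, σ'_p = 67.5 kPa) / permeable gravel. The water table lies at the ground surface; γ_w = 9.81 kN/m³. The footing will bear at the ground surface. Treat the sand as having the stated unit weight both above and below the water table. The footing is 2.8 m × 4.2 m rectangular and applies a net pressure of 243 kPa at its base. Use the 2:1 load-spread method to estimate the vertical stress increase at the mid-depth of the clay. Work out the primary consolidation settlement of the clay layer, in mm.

S_c ≈ 141 mm

Mid-depth of clay below the ground surface: z = 2.3 + 7.1/2 = 5.85 m.
Total vertical stress at mid-clay: σ_v = 17.5×2.3 + 17.9×3.55 = 103.79 kPa.
Pore pressure: u = 9.81×(5.85 − 0) = 57.389 kPa.
Initial effective stress: σ'_0 = σ_v − u = 103.79 − 57.389 = 46.401 kPa.
Stress increase at mid-clay by the 2:1 spreading method:
Δσ = qBL/((B+z)(L+z)) = 243×2.8×4.2/((2.8+5.85)(4.2+5.85)) = 32.872 kPa
Final effective stress: σ'_f = 46.401 + 32.872 = 79.273 kPa.
σ'_f = 79.273 > σ'_p = 67.5 kPa, so the stress path crosses the preconsolidation pressure — recompression up to σ'_p, then virgin compression beyond:
S_c = H/(1+e₀)·[C_r·log₁₀(σ'_p/σ'_0) + C_c·log₁₀(σ'_f/σ'_p)]
    = 7.1/1.7 × [0.061×log₁₀(67.5/46.401) + 0.34×log₁₀(79.273/67.5)]
    = 4.1765 × [0.0099294 + 0.023739] = 0.1406 m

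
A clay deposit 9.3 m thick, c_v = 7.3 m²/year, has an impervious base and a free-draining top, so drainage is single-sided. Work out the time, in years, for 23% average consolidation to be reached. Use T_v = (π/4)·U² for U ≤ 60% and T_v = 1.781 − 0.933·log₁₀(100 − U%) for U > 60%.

t ≈ 0.492 years

Drainage path length: H_d = H = 9.3 m (single drainage).
U ≤ 60%: T_v = (π/4)·U² = (π/4)×0.23² = 0.041548.
t = T_v·H_d²/c_v = 0.041548×9.3²/7.3 = 0.4923 years.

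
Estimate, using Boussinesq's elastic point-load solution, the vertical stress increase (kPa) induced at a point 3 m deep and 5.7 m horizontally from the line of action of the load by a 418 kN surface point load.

Δσ_z ≈ 0.486 kPa

Boussinesq vertical stress below a point load on an elastic half-space:
Δσ_z = 3P/(2πz²) · [1 + (r/z)²]^(−5/2)
r/z = 5.7/3 = 1.9; [1+(r/z)²]^(−5/2) = 0.021915.
Δσ_z = 3×418/(2π×3²) × 0.021915 = 22.176 × 0.021915 = 0.486 kPa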